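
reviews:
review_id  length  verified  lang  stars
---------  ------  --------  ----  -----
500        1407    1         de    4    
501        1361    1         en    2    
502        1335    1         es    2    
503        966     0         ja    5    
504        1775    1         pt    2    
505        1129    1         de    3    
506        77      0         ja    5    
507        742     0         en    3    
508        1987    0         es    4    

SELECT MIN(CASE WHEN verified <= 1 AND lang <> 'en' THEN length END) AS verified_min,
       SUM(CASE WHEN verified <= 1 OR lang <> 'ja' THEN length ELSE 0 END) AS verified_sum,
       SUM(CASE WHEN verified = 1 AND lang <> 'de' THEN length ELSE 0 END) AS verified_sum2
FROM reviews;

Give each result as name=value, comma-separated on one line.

[verified_min: verified <= 1 AND lang <> 'en']
review_id=500: ✓ → 1407
review_id=501: ✗
review_id=502: ✓ → 1335
review_id=503: ✓ → 966
review_id=504: ✓ → 1775
review_id=505: ✓ → 1129
review_id=506: ✓ → 77
review_id=507: ✗
review_id=508: ✓ → 1987
verified_min = MIN(1407, 1335, 966, 1775, 1129, 77, 1987) = 77
—
[verified_sum: verified <= 1 OR lang <> 'ja']
review_id=500: ✓ → 1407
review_id=501: ✓ → 1361
review_id=502: ✓ → 1335
review_id=503: ✓ → 966
review_id=504: ✓ → 1775
review_id=505: ✓ → 1129
review_id=506: ✓ → 77
review_id=507: ✓ → 742
review_id=508: ✓ → 1987
verified_sum = 1407 + 1361 + 1335 + 966 + 1775 + 1129 + 77 + 742 + 1987 = 10779
—
[verified_sum2: verified = 1 AND lang <> 'de']
review_id=500: ✗
review_id=501: ✓ → 1361
review_id=502: ✓ → 1335
review_id=503: ✗
review_id=504: ✓ → 1775
review_id=505: ✗
review_id=506: ✗
review_id=507: ✗
review_id=508: ✗
verified_sum2 = 1361 + 1335 + 1775 = 4471

verified_min=77, verified_sum=10779, verified_sum2=4471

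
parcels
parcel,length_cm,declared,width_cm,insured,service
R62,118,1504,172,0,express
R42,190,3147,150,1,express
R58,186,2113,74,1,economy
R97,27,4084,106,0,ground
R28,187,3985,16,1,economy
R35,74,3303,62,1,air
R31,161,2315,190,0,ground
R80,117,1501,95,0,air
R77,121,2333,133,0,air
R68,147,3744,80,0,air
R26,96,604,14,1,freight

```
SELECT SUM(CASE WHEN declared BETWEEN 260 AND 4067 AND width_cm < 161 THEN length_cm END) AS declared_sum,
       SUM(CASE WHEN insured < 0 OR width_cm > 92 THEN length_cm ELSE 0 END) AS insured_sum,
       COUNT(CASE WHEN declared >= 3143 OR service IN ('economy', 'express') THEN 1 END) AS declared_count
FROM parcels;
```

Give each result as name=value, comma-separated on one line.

declared_sum=1118, insured_sum=734, declared_count=7

[declared_sum: declared BETWEEN 260 AND 4067 AND width_cm < 161]
parcel=R62: ✗
parcel=R42: ✓ → 190
parcel=R58: ✓ → 186
parcel=R97: ✗
parcel=R28: ✓ → 187
parcel=R35: ✓ → 74
parcel=R31: ✗
parcel=R80: ✓ → 117
parcel=R77: ✓ → 121
parcel=R68: ✓ → 147
parcel=R26: ✓ → 96
declared_sum = 190 + 186 + 187 + 74 + 117 + 121 + 147 + 96 = 1118
—
[insured_sum: insured < 0 OR width_cm > 92]
parcel=R62: ✓ → 118
parcel=R42: ✓ → 190
parcel=R58: ✗
parcel=R97: ✓ → 27
parcel=R28: ✗
parcel=R35: ✗
parcel=R31: ✓ → 161
parcel=R80: ✓ → 117
parcel=R77: ✓ → 121
parcel=R68: ✗
parcel=R26: ✗
insured_sum = 118 + 190 + 27 + 161 + 117 + 121 = 734
—
[declared_count: declared >= 3143 OR service IN ('economy', 'express')]
parcel=R62: ✓ → 1
parcel=R42: ✓ → 1
parcel=R58: ✓ → 1
parcel=R97: ✓ → 1
parcel=R28: ✓ → 1
parcel=R35: ✓ → 1
parcel=R31: ✗
parcel=R80: ✗
parcel=R77: ✗
parcel=R68: ✓ → 1
parcel=R26: ✗
declared_count = COUNT(1, 1, 1, 1, 1, 1, 1) = 7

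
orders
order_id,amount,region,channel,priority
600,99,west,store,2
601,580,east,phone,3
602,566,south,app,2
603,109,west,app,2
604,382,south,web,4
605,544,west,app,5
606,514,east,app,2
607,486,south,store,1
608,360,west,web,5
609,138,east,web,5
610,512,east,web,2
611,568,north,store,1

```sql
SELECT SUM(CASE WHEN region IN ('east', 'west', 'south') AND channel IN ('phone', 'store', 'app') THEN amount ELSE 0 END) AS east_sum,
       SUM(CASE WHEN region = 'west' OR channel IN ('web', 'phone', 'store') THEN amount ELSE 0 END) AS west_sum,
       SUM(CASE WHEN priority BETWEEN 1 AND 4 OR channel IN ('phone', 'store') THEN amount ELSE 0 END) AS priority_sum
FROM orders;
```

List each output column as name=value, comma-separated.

[east_sum: region IN ('east', 'west', 'south') AND channel IN ('phone', 'store', 'app')]
order_id=600: ✓ → 99
order_id=601: ✓ → 580
order_id=602: ✓ → 566
order_id=603: ✓ → 109
order_id=604: ✗
order_id=605: ✓ → 544
order_id=606: ✓ → 514
order_id=607: ✓ → 486
order_id=608: ✗
order_id=609: ✗
order_id=610: ✗
order_id=611: ✗
east_sum = 99 + 580 + 566 + 109 + 544 + 514 + 486 = 2898
—
[west_sum: region = 'west' OR channel IN ('web', 'phone', 'store')]
order_id=600: ✓ → 99
order_id=601: ✓ → 580
order_id=602: ✗
order_id=603: ✓ → 109
order_id=604: ✓ → 382
order_id=605: ✓ → 544
order_id=606: ✗
order_id=607: ✓ → 486
order_id=608: ✓ → 360
order_id=609: ✓ → 138
order_id=610: ✓ → 512
order_id=611: ✓ → 568
west_sum = 99 + 580 + 109 + 382 + 544 + 486 + 360 + 138 + 512 + 568 = 3778
—
[priority_sum: priority BETWEEN 1 AND 4 OR channel IN ('phone', 'store')]
order_id=600: ✓ → 99
order_id=601: ✓ → 580
order_id=602: ✓ → 566
order_id=603: ✓ → 109
order_id=604: ✓ → 382
order_id=605: ✗
order_id=606: ✓ → 514
order_id=607: ✓ → 486
order_id=608: ✗
order_id=609: ✗
order_id=610: ✓ → 512
order_id=611: ✓ → 568
priority_sum = 99 + 580 + 566 + 109 + 382 + 514 + 486 + 512 + 568 = 3816

east_sum=2898, west_sum=3778, priority_sum=3816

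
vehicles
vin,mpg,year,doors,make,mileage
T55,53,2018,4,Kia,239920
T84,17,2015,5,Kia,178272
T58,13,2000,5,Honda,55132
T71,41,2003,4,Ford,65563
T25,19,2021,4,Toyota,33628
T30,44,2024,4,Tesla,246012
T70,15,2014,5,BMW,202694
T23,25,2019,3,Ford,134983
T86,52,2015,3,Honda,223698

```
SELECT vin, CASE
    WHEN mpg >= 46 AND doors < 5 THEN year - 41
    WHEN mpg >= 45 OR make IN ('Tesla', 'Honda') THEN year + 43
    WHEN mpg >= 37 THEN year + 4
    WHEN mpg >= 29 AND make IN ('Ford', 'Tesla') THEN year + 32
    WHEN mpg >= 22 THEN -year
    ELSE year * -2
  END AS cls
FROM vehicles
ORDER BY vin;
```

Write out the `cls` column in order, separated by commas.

-2019, -4042, 2067, 1977, 2043, -4028, 2007, -4030, 1974

vin=T23: mpg >= 22 → -2019
vin=T25: ELSE → -4042
vin=T30: mpg >= 45 OR make IN ('Tesla', 'Honda') → 2067
vin=T55: mpg >= 46 AND doors < 5 → 1977
vin=T58: mpg >= 45 OR make IN ('Tesla', 'Honda') → 2043
vin=T70: ELSE → -4028
vin=T71: mpg >= 37 → 2007
vin=T84: ELSE → -4030
vin=T86: mpg >= 46 AND doors < 5 → 1974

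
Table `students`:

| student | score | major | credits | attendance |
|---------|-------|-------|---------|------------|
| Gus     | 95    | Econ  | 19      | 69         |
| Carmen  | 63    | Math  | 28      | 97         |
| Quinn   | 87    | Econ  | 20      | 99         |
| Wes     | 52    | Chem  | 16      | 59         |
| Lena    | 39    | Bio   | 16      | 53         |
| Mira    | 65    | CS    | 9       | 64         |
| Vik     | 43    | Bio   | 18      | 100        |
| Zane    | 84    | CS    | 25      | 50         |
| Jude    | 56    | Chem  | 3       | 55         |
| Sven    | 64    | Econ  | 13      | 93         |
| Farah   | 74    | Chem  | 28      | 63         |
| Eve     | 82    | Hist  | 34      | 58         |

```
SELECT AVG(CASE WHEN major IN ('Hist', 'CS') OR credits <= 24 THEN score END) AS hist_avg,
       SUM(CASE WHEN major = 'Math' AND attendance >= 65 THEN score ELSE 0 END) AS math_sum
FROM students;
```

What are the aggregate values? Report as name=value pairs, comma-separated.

[hist_avg: major IN ('Hist', 'CS') OR credits <= 24]
student=Gus: ✓ → 95
student=Carmen: ✗
student=Quinn: ✓ → 87
student=Wes: ✓ → 52
student=Lena: ✓ → 39
student=Mira: ✓ → 65
student=Vik: ✓ → 43
student=Zane: ✓ → 84
student=Jude: ✓ → 56
student=Sven: ✓ → 64
student=Farah: ✗
student=Eve: ✓ → 82
hist_avg = (95 + 87 + 52 + 39 + 65 + 43 + 84 + 56 + 64 + 82) / 10 = 66.7
—
[math_sum: major = 'Math' AND attendance >= 65]
student=Gus: ✗
student=Carmen: ✓ → 63
student=Quinn: ✗
student=Wes: ✗
student=Lena: ✗
student=Mira: ✗
student=Vik: ✗
student=Zane: ✗
student=Jude: ✗
student=Sven: ✗
student=Farah: ✗
student=Eve: ✗
math_sum = 63

hist_avg=66.7, math_sum=63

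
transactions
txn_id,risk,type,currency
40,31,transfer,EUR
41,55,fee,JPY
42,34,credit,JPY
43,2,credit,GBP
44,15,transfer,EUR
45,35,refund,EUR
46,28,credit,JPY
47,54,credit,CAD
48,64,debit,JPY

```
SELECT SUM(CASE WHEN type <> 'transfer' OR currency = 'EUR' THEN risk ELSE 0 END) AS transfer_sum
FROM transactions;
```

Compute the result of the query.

txn_id=40: ✓ → 31
txn_id=41: ✓ → 55
txn_id=42: ✓ → 34
txn_id=43: ✓ → 2
txn_id=44: ✓ → 15
txn_id=45: ✓ → 35
txn_id=46: ✓ → 28
txn_id=47: ✓ → 54
txn_id=48: ✓ → 64
transfer_sum = 31 + 55 + 34 + 2 + 15 + 35 + 28 + 54 + 64 = 318

318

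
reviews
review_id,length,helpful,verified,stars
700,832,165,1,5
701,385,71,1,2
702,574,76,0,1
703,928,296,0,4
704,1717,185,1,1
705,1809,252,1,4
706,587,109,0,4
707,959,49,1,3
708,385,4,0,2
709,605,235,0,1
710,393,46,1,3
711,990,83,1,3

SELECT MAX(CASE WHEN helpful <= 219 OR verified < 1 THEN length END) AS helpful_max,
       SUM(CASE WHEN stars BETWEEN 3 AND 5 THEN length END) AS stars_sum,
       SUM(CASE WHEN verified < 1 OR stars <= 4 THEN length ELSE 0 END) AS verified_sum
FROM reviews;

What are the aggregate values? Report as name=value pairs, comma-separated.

[helpful_max: helpful <= 219 OR verified < 1]
review_id=700: ✓ → 832
review_id=701: ✓ → 385
review_id=702: ✓ → 574
review_id=703: ✓ → 928
review_id=704: ✓ → 1717
review_id=705: ✗
review_id=706: ✓ → 587
review_id=707: ✓ → 959
review_id=708: ✓ → 385
review_id=709: ✓ → 605
review_id=710: ✓ → 393
review_id=711: ✓ → 990
helpful_max = MAX(832, 385, 574, 928, 1717, 587, 959, 385, 605, 393, 990) = 1717
—
[stars_sum: stars BETWEEN 3 AND 5]
review_id=700: ✓ → 832
review_id=701: ✗
review_id=702: ✗
review_id=703: ✓ → 928
review_id=704: ✗
review_id=705: ✓ → 1809
review_id=706: ✓ → 587
review_id=707: ✓ → 959
review_id=708: ✗
review_id=709: ✗
review_id=710: ✓ → 393
review_id=711: ✓ → 990
stars_sum = 832 + 928 + 1809 + 587 + 959 + 393 + 990 = 6498
—
[verified_sum: verified < 1 OR stars <= 4]
review_id=700: ✗
review_id=701: ✓ → 385
review_id=702: ✓ → 574
review_id=703: ✓ → 928
review_id=704: ✓ → 1717
review_id=705: ✓ → 1809
review_id=706: ✓ → 587
review_id=707: ✓ → 959
review_id=708: ✓ → 385
review_id=709: ✓ → 605
review_id=710: ✓ → 393
review_id=711: ✓ → 990
verified_sum = 385 + 574 + 928 + 1717 + 1809 + 587 + 959 + 385 + 605 + 393 + 990 = 9332

helpful_max=1717, stars_sum=6498, verified_sum=9332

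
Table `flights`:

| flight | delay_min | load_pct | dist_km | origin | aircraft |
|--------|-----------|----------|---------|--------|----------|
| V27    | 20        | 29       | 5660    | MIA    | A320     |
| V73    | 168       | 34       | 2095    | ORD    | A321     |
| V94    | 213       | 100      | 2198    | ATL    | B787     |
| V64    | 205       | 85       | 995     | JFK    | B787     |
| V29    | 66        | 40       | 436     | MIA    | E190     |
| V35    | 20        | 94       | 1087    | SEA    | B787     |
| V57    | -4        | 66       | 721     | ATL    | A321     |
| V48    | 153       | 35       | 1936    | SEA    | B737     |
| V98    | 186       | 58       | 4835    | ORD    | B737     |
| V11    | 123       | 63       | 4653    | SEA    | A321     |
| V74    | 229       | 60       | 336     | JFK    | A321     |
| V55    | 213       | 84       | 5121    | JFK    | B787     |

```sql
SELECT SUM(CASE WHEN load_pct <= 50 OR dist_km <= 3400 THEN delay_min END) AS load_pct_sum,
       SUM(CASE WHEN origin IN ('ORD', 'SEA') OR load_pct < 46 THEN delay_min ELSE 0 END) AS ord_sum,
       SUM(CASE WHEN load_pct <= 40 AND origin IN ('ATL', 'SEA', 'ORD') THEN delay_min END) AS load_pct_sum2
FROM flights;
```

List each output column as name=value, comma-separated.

load_pct_sum=1070, ord_sum=736, load_pct_sum2=321

[load_pct_sum: load_pct <= 50 OR dist_km <= 3400]
flight=V27: ✓ → 20
flight=V73: ✓ → 168
flight=V94: ✓ → 213
flight=V64: ✓ → 205
flight=V29: ✓ → 66
flight=V35: ✓ → 20
flight=V57: ✓ → -4
flight=V48: ✓ → 153
flight=V98: ✗
flight=V11: ✗
flight=V74: ✓ → 229
flight=V55: ✗
load_pct_sum = 20 + 168 + 213 + 205 + 66 + 20 + -4 + 153 + 229 = 1070
—
[ord_sum: origin IN ('ORD', 'SEA') OR load_pct < 46]
flight=V27: ✓ → 20
flight=V73: ✓ → 168
flight=V94: ✗
flight=V64: ✗
flight=V29: ✓ → 66
flight=V35: ✓ → 20
flight=V57: ✗
flight=V48: ✓ → 153
flight=V98: ✓ → 186
flight=V11: ✓ → 123
flight=V74: ✗
flight=V55: ✗
ord_sum = 20 + 168 + 66 + 20 + 153 + 186 + 123 = 736
—
[load_pct_sum2: load_pct <= 40 AND origin IN ('ATL', 'SEA', 'ORD')]
flight=V27: ✗
flight=V73: ✓ → 168
flight=V94: ✗
flight=V64: ✗
flight=V29: ✗
flight=V35: ✗
flight=V57: ✗
flight=V48: ✓ → 153
flight=V98: ✗
flight=V11: ✗
flight=V74: ✗
flight=V55: ✗
load_pct_sum2 = 168 + 153 = 321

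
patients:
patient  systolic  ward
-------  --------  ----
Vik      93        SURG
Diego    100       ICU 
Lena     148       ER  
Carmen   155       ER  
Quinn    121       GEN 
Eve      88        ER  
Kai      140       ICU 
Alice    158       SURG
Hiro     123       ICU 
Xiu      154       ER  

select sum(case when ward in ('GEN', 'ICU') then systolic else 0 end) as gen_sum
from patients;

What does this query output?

484

patient=Vik: ✗
patient=Diego: ✓ → 100
patient=Lena: ✗
patient=Carmen: ✗
patient=Quinn: ✓ → 121
patient=Eve: ✗
patient=Kai: ✓ → 140
patient=Alice: ✗
patient=Hiro: ✓ → 123
patient=Xiu: ✗
gen_sum = 100 + 121 + 140 + 123 = 484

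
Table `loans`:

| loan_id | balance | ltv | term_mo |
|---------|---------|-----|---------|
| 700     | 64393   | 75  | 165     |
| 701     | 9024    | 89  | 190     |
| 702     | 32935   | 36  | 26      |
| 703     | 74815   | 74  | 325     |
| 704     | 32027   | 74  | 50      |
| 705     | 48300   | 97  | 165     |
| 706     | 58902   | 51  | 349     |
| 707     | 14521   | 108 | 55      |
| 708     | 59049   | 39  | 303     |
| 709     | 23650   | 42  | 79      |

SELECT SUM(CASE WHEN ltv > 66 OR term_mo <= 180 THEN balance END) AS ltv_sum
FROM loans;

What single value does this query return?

299665

loan_id=700: ✓ → 64393
loan_id=701: ✓ → 9024
loan_id=702: ✓ → 32935
loan_id=703: ✓ → 74815
loan_id=704: ✓ → 32027
loan_id=705: ✓ → 48300
loan_id=706: ✗
loan_id=707: ✓ → 14521
loan_id=708: ✗
loan_id=709: ✓ → 23650
ltv_sum = 64393 + 9024 + 32935 + 74815 + 32027 + 48300 + 14521 + 23650 = 299665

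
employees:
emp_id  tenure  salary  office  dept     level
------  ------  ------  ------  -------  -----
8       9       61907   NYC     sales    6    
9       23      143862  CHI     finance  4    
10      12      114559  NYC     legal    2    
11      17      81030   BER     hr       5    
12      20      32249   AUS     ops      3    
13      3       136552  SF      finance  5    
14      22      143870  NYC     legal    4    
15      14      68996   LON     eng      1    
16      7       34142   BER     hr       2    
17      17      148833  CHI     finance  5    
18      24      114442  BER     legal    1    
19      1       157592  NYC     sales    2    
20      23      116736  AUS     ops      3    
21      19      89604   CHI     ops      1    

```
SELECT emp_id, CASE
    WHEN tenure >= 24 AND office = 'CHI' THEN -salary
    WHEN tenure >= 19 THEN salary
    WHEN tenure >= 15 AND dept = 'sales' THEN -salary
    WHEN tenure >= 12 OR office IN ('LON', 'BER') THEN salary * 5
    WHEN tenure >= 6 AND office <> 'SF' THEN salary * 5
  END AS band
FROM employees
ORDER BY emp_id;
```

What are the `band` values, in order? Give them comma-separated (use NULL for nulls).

emp_id=8: tenure >= 6 AND office <> 'SF' → 309535
emp_id=9: tenure >= 19 → 143862
emp_id=10: tenure >= 12 OR office IN ('LON', 'BER') → 572795
emp_id=11: tenure >= 12 OR office IN ('LON', 'BER') → 405150
emp_id=12: tenure >= 19 → 32249
emp_id=13: (no match → NULL) → NULL
emp_id=14: tenure >= 19 → 143870
emp_id=15: tenure >= 12 OR office IN ('LON', 'BER') → 344980
emp_id=16: tenure >= 12 OR office IN ('LON', 'BER') → 170710
emp_id=17: tenure >= 12 OR office IN ('LON', 'BER') → 744165
emp_id=18: tenure >= 19 → 114442
emp_id=19: (no match → NULL) → NULL
emp_id=20: tenure >= 19 → 116736
emp_id=21: tenure >= 19 → 89604

309535, 143862, 572795, 405150, 32249, NULL, 143870, 344980, 170710, 744165, 114442, NULL, 116736, 89604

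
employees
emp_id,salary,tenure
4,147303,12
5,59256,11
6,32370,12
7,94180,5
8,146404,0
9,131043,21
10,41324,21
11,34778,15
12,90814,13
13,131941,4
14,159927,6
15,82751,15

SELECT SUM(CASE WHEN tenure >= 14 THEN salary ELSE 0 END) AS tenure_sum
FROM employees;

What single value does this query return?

289896

emp_id=4: ✗
emp_id=5: ✗
emp_id=6: ✗
emp_id=7: ✗
emp_id=8: ✗
emp_id=9: ✓ → 131043
emp_id=10: ✓ → 41324
emp_id=11: ✓ → 34778
emp_id=12: ✗
emp_id=13: ✗
emp_id=14: ✗
emp_id=15: ✓ → 82751
tenure_sum = 131043 + 41324 + 34778 + 82751 = 289896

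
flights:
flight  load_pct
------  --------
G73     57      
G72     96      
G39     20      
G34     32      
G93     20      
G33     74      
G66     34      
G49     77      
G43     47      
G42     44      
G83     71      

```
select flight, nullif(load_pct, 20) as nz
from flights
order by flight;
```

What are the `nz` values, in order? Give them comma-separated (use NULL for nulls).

flight=G33: load_pct=74 vs 20: differ → 74
flight=G34: load_pct=32 vs 20: differ → 32
flight=G39: load_pct=20 vs 20: equal → NULL
flight=G42: load_pct=44 vs 20: differ → 44
flight=G43: load_pct=47 vs 20: differ → 47
flight=G49: load_pct=77 vs 20: differ → 77
flight=G66: load_pct=34 vs 20: differ → 34
flight=G72: load_pct=96 vs 20: differ → 96
flight=G73: load_pct=57 vs 20: differ → 57
flight=G83: load_pct=71 vs 20: differ → 71
flight=G93: load_pct=20 vs 20: equal → NULL

74, 32, NULL, 44, 47, 77, 34, 96, 57, 71, NULL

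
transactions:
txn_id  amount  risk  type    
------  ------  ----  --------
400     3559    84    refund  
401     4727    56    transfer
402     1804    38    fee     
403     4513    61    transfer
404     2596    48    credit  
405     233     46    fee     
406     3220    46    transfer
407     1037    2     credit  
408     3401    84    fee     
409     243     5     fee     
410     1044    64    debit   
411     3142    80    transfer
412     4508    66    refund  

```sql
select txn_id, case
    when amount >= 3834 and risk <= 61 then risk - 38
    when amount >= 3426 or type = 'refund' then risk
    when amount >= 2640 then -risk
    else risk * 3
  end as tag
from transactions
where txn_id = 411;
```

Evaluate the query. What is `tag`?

-80

txn_id = 411: amount=3142, risk=80, type=transfer.
amount >= 3834 and risk <= 61 → false
amount >= 3426 or type = 'refund' → false
amount >= 2640 → true → -80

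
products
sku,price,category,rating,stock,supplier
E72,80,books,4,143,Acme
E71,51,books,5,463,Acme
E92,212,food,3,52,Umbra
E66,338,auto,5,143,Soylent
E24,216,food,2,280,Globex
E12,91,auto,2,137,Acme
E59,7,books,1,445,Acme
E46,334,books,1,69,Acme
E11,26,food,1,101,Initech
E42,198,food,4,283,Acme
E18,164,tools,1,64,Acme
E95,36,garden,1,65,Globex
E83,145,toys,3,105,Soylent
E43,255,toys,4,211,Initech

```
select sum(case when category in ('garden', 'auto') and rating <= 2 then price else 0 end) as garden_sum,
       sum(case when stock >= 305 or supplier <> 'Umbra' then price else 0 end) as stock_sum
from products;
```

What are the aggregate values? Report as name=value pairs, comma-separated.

[garden_sum: category in ('garden', 'auto') and rating <= 2]
sku=E72: ✗
sku=E71: ✗
sku=E92: ✗
sku=E66: ✗
sku=E24: ✗
sku=E12: ✓ → 91
sku=E59: ✗
sku=E46: ✗
sku=E11: ✗
sku=E42: ✗
sku=E18: ✗
sku=E95: ✓ → 36
sku=E83: ✗
sku=E43: ✗
garden_sum = 91 + 36 = 127
—
[stock_sum: stock >= 305 or supplier <> 'Umbra']
sku=E72: ✓ → 80
sku=E71: ✓ → 51
sku=E92: ✗
sku=E66: ✓ → 338
sku=E24: ✓ → 216
sku=E12: ✓ → 91
sku=E59: ✓ → 7
sku=E46: ✓ → 334
sku=E11: ✓ → 26
sku=E42: ✓ → 198
sku=E18: ✓ → 164
sku=E95: ✓ → 36
sku=E83: ✓ → 145
sku=E43: ✓ → 255
stock_sum = 80 + 51 + 338 + 216 + 91 + 7 + 334 + 26 + 198 + 164 + 36 + 145 + 255 = 1941

garden_sum=127, stock_sum=1941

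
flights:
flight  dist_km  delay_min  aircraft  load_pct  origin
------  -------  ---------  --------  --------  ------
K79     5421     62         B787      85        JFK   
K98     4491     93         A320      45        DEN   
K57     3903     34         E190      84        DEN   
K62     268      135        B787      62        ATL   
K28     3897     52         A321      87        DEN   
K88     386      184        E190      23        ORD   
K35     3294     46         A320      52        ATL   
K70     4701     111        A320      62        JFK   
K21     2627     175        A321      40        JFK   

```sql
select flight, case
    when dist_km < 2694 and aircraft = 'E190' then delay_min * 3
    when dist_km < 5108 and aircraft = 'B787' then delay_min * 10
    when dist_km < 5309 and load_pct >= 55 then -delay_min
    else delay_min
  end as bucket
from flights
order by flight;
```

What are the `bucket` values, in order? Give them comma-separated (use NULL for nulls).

175, -52, 46, -34, 1350, -111, 62, 552, 93

flight=K21: ELSE → 175
flight=K28: dist_km < 5309 and load_pct >= 55 → -52
flight=K35: ELSE → 46
flight=K57: dist_km < 5309 and load_pct >= 55 → -34
flight=K62: dist_km < 5108 and aircraft = 'B787' → 1350
flight=K70: dist_km < 5309 and load_pct >= 55 → -111
flight=K79: ELSE → 62
flight=K88: dist_km < 2694 and aircraft = 'E190' → 552
flight=K98: ELSE → 93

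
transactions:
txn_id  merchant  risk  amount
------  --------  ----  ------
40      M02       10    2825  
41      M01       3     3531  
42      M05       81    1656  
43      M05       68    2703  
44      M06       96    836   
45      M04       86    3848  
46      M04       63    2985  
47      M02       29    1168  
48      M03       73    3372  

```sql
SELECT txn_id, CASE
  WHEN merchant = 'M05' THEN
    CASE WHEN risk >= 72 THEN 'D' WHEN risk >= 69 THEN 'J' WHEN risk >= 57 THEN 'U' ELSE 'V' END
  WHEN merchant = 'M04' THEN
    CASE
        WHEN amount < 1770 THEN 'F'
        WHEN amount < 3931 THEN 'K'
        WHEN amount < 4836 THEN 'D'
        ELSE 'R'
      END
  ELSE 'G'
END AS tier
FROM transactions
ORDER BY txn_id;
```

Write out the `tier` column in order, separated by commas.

G, G, D, U, G, K, K, G, G

txn_id=40: merchant='M02' → outer ELSE → G
txn_id=41: merchant='M01' → outer ELSE → G
txn_id=42: merchant='M05' → inner[risk >= 72] → D
txn_id=43: merchant='M05' → inner[risk >= 57] → U
txn_id=44: merchant='M06' → outer ELSE → G
txn_id=45: merchant='M04' → inner[amount < 3931] → K
txn_id=46: merchant='M04' → inner[amount < 3931] → K
txn_id=47: merchant='M02' → outer ELSE → G
txn_id=48: merchant='M03' → outer ELSE → G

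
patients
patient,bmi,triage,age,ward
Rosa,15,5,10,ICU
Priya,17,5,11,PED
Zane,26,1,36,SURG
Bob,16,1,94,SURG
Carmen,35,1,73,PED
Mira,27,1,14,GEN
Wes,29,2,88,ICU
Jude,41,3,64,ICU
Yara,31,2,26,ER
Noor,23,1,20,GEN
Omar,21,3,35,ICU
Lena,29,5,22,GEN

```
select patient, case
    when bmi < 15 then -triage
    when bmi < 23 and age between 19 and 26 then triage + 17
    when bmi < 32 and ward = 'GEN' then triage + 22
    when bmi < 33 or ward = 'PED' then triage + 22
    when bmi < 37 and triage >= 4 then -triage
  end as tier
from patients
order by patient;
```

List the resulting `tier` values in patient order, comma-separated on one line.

23, 23, NULL, 27, 23, 23, 25, 27, 27, 24, 24, 23

patient=Bob: bmi < 33 or ward = 'PED' → 23
patient=Carmen: bmi < 33 or ward = 'PED' → 23
patient=Jude: (no match → NULL) → NULL
patient=Lena: bmi < 32 and ward = 'GEN' → 27
patient=Mira: bmi < 32 and ward = 'GEN' → 23
patient=Noor: bmi < 32 and ward = 'GEN' → 23
patient=Omar: bmi < 33 or ward = 'PED' → 25
patient=Priya: bmi < 33 or ward = 'PED' → 27
patient=Rosa: bmi < 33 or ward = 'PED' → 27
patient=Wes: bmi < 33 or ward = 'PED' → 24
patient=Yara: bmi < 33 or ward = 'PED' → 24
patient=Zane: bmi < 33 or ward = 'PED' → 23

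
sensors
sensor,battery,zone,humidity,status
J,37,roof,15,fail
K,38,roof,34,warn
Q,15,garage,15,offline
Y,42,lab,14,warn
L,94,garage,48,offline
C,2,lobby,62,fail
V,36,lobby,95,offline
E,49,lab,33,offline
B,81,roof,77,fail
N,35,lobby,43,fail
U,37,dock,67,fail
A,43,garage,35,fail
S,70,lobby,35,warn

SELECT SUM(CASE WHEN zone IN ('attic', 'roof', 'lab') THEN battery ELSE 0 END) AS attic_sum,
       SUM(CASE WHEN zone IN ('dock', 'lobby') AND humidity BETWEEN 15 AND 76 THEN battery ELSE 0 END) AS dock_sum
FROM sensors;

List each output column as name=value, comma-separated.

[attic_sum: zone IN ('attic', 'roof', 'lab')]
sensor=J: ✓ → 37
sensor=K: ✓ → 38
sensor=Q: ✗
sensor=Y: ✓ → 42
sensor=L: ✗
sensor=C: ✗
sensor=V: ✗
sensor=E: ✓ → 49
sensor=B: ✓ → 81
sensor=N: ✗
sensor=U: ✗
sensor=A: ✗
sensor=S: ✗
attic_sum = 37 + 38 + 42 + 49 + 81 = 247
—
[dock_sum: zone IN ('dock', 'lobby') AND humidity BETWEEN 15 AND 76]
sensor=J: ✗
sensor=K: ✗
sensor=Q: ✗
sensor=Y: ✗
sensor=L: ✗
sensor=C: ✓ → 2
sensor=V: ✗
sensor=E: ✗
sensor=B: ✗
sensor=N: ✓ → 35
sensor=U: ✓ → 37
sensor=A: ✗
sensor=S: ✓ → 70
dock_sum = 2 + 35 + 37 + 70 = 144

attic_sum=247, dock_sum=144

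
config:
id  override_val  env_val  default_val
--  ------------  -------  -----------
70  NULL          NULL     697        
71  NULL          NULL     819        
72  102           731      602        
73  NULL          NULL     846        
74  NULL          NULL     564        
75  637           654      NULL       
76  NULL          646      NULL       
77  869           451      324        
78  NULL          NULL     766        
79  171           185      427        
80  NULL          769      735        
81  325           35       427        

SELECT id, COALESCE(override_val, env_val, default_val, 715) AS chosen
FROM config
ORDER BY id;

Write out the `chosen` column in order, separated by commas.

id=70: override_val=NULL, env_val=NULL, default_val=697 → 697
id=71: override_val=NULL, env_val=NULL, default_val=819 → 819
id=72: override_val=102 → 102
id=73: override_val=NULL, env_val=NULL, default_val=846 → 846
id=74: override_val=NULL, env_val=NULL, default_val=564 → 564
id=75: override_val=637 → 637
id=76: override_val=NULL, env_val=646 → 646
id=77: override_val=869 → 869
id=78: override_val=NULL, env_val=NULL, default_val=766 → 766
id=79: override_val=171 → 171
id=80: override_val=NULL, env_val=769 → 769
id=81: override_val=325 → 325

697, 819, 102, 846, 564, 637, 646, 869, 766, 171, 769, 325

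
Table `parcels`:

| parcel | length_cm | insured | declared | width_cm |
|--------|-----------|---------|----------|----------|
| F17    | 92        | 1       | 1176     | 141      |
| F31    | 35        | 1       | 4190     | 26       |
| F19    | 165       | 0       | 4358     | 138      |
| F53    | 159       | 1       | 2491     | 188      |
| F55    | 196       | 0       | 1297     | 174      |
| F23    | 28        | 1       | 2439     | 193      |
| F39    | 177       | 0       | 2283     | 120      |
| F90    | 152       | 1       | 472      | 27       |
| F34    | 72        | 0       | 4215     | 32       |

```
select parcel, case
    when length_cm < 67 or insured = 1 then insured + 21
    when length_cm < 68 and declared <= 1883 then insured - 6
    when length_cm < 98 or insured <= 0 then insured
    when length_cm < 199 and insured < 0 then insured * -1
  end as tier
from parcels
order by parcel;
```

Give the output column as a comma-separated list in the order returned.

parcel=F17: length_cm < 67 or insured = 1 → 22
parcel=F19: length_cm < 98 or insured <= 0 → 0
parcel=F23: length_cm < 67 or insured = 1 → 22
parcel=F31: length_cm < 67 or insured = 1 → 22
parcel=F34: length_cm < 98 or insured <= 0 → 0
parcel=F39: length_cm < 98 or insured <= 0 → 0
parcel=F53: length_cm < 67 or insured = 1 → 22
parcel=F55: length_cm < 98 or insured <= 0 → 0
parcel=F90: length_cm < 67 or insured = 1 → 22

22, 0, 22, 22, 0, 0, 22, 0, 22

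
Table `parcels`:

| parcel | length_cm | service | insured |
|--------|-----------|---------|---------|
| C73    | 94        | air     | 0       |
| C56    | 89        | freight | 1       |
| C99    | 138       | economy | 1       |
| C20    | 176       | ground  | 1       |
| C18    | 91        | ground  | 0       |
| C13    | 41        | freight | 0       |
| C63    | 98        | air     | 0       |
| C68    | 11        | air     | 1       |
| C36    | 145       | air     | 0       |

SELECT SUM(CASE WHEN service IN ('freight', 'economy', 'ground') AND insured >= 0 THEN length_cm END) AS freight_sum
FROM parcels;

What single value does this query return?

parcel=C73: ✗
parcel=C56: ✓ → 89
parcel=C99: ✓ → 138
parcel=C20: ✓ → 176
parcel=C18: ✓ → 91
parcel=C13: ✓ → 41
parcel=C63: ✗
parcel=C68: ✗
parcel=C36: ✗
freight_sum = 89 + 138 + 176 + 91 + 41 = 535

535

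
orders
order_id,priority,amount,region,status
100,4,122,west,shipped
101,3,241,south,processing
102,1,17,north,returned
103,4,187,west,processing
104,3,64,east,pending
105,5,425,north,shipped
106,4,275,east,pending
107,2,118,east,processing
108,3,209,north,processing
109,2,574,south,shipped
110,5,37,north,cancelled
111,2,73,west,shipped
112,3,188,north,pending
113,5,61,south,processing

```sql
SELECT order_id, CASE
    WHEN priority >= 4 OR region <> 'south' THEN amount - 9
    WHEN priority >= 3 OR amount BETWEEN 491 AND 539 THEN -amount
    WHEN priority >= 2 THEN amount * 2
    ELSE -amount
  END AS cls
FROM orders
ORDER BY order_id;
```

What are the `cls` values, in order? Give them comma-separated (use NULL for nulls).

113, -241, 8, 178, 55, 416, 266, 109, 200, 1148, 28, 64, 179, 52

order_id=100: priority >= 4 OR region <> 'south' → 113
order_id=101: priority >= 3 OR amount BETWEEN 491 AND 539 → -241
order_id=102: priority >= 4 OR region <> 'south' → 8
order_id=103: priority >= 4 OR region <> 'south' → 178
order_id=104: priority >= 4 OR region <> 'south' → 55
order_id=105: priority >= 4 OR region <> 'south' → 416
order_id=106: priority >= 4 OR region <> 'south' → 266
order_id=107: priority >= 4 OR region <> 'south' → 109
order_id=108: priority >= 4 OR region <> 'south' → 200
order_id=109: priority >= 2 → 1148
order_id=110: priority >= 4 OR region <> 'south' → 28
order_id=111: priority >= 4 OR region <> 'south' → 64
order_id=112: priority >= 4 OR region <> 'south' → 179
order_id=113: priority >= 4 OR region <> 'south' → 52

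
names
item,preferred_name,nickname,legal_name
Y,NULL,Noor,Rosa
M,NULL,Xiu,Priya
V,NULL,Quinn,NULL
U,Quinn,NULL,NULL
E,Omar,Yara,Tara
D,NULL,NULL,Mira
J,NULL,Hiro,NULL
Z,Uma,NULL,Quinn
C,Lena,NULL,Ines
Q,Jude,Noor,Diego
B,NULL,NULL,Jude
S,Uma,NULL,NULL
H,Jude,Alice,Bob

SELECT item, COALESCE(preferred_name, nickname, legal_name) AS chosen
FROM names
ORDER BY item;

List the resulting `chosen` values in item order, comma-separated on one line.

Jude, Lena, Mira, Omar, Jude, Hiro, Xiu, Jude, Uma, Quinn, Quinn, Noor, Uma

item=B: preferred_name=NULL, nickname=NULL, legal_name=Jude → Jude
item=C: preferred_name=Lena → Lena
item=D: preferred_name=NULL, nickname=NULL, legal_name=Mira → Mira
item=E: preferred_name=Omar → Omar
item=H: preferred_name=Jude → Jude
item=J: preferred_name=NULL, nickname=Hiro → Hiro
item=M: preferred_name=NULL, nickname=Xiu → Xiu
item=Q: preferred_name=Jude → Jude
item=S: preferred_name=Uma → Uma
item=U: preferred_name=Quinn → Quinn
item=V: preferred_name=NULL, nickname=Quinn → Quinn
item=Y: preferred_name=NULL, nickname=Noor → Noor
item=Z: preferred_name=Uma → Uma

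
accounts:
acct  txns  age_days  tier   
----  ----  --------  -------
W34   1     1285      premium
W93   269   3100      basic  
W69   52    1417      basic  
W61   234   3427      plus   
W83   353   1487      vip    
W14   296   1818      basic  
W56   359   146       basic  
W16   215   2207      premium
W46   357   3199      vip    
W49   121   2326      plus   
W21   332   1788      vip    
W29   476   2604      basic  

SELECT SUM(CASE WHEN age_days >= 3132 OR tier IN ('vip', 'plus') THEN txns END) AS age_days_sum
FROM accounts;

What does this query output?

acct=W34: ✗
acct=W93: ✗
acct=W69: ✗
acct=W61: ✓ → 234
acct=W83: ✓ → 353
acct=W14: ✗
acct=W56: ✗
acct=W16: ✗
acct=W46: ✓ → 357
acct=W49: ✓ → 121
acct=W21: ✓ → 332
acct=W29: ✗
age_days_sum = 234 + 353 + 357 + 121 + 332 = 1397

1397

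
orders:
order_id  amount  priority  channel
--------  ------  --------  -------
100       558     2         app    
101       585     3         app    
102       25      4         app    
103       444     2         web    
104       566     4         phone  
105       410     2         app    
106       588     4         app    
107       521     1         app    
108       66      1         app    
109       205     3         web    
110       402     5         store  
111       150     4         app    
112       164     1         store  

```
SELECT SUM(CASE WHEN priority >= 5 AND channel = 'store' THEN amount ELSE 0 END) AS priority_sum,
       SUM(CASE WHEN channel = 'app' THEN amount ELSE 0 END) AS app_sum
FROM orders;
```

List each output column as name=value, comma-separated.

priority_sum=402, app_sum=2903

[priority_sum: priority >= 5 AND channel = 'store']
order_id=100: ✗
order_id=101: ✗
order_id=102: ✗
order_id=103: ✗
order_id=104: ✗
order_id=105: ✗
order_id=106: ✗
order_id=107: ✗
order_id=108: ✗
order_id=109: ✗
order_id=110: ✓ → 402
order_id=111: ✗
order_id=112: ✗
priority_sum = 402
—
[app_sum: channel = 'app']
order_id=100: ✓ → 558
order_id=101: ✓ → 585
order_id=102: ✓ → 25
order_id=103: ✗
order_id=104: ✗
order_id=105: ✓ → 410
order_id=106: ✓ → 588
order_id=107: ✓ → 521
order_id=108: ✓ → 66
order_id=109: ✗
order_id=110: ✗
order_id=111: ✓ → 150
order_id=112: ✗
app_sum = 558 + 585 + 25 + 410 + 588 + 521 + 66 + 150 = 2903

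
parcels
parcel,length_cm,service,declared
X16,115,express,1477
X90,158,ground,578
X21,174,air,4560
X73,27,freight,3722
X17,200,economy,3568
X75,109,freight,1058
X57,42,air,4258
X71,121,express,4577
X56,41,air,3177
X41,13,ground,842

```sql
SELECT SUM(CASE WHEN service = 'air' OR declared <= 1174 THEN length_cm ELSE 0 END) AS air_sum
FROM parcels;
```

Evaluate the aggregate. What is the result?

parcel=X16: ✗
parcel=X90: ✓ → 158
parcel=X21: ✓ → 174
parcel=X73: ✗
parcel=X17: ✗
parcel=X75: ✓ → 109
parcel=X57: ✓ → 42
parcel=X71: ✗
parcel=X56: ✓ → 41
parcel=X41: ✓ → 13
air_sum = 158 + 174 + 109 + 42 + 41 + 13 = 537

537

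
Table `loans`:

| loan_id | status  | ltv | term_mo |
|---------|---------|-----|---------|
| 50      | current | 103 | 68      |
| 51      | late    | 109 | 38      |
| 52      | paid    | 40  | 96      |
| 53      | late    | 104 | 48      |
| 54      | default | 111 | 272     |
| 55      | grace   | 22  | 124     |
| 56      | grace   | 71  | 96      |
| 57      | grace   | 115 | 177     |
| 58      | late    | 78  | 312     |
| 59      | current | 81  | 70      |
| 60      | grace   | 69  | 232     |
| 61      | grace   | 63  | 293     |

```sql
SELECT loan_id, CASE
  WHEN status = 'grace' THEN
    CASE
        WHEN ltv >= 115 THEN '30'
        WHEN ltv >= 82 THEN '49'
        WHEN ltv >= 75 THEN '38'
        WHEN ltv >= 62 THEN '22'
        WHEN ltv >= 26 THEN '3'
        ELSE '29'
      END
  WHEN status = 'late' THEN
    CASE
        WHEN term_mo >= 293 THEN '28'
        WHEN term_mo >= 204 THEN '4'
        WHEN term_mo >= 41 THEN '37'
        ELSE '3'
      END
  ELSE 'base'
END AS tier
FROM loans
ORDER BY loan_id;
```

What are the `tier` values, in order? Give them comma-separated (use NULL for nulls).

base, 3, base, 37, base, 29, 22, 30, 28, base, 22, 22

loan_id=50: status='current' → outer ELSE → base
loan_id=51: status='late' → inner[ELSE] → 3
loan_id=52: status='paid' → outer ELSE → base
loan_id=53: status='late' → inner[term_mo >= 41] → 37
loan_id=54: status='default' → outer ELSE → base
loan_id=55: status='grace' → inner[ELSE] → 29
loan_id=56: status='grace' → inner[ltv >= 62] → 22
loan_id=57: status='grace' → inner[ltv >= 115] → 30
loan_id=58: status='late' → inner[term_mo >= 293] → 28
loan_id=59: status='current' → outer ELSE → base
loan_id=60: status='grace' → inner[ltv >= 62] → 22
loan_id=61: status='grace' → inner[ltv >= 62] → 22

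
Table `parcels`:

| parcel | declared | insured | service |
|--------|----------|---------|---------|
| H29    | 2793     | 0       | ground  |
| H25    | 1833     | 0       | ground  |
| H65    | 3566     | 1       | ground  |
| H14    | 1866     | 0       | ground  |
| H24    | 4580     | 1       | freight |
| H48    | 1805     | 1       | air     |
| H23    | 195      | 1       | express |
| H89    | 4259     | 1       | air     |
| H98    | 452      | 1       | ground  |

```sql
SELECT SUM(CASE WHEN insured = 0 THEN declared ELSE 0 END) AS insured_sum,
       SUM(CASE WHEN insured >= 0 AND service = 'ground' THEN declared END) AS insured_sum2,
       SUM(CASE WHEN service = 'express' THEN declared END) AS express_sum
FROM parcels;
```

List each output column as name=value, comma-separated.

[insured_sum: insured = 0]
parcel=H29: ✓ → 2793
parcel=H25: ✓ → 1833
parcel=H65: ✗
parcel=H14: ✓ → 1866
parcel=H24: ✗
parcel=H48: ✗
parcel=H23: ✗
parcel=H89: ✗
parcel=H98: ✗
insured_sum = 2793 + 1833 + 1866 = 6492
—
[insured_sum2: insured >= 0 AND service = 'ground']
parcel=H29: ✓ → 2793
parcel=H25: ✓ → 1833
parcel=H65: ✓ → 3566
parcel=H14: ✓ → 1866
parcel=H24: ✗
parcel=H48: ✗
parcel=H23: ✗
parcel=H89: ✗
parcel=H98: ✓ → 452
insured_sum2 = 2793 + 1833 + 3566 + 1866 + 452 = 10510
—
[express_sum: service = 'express']
parcel=H29: ✗
parcel=H25: ✗
parcel=H65: ✗
parcel=H14: ✗
parcel=H24: ✗
parcel=H48: ✗
parcel=H23: ✓ → 195
parcel=H89: ✗
parcel=H98: ✗
express_sum = 195

insured_sum=6492, insured_sum2=10510, express_sum=195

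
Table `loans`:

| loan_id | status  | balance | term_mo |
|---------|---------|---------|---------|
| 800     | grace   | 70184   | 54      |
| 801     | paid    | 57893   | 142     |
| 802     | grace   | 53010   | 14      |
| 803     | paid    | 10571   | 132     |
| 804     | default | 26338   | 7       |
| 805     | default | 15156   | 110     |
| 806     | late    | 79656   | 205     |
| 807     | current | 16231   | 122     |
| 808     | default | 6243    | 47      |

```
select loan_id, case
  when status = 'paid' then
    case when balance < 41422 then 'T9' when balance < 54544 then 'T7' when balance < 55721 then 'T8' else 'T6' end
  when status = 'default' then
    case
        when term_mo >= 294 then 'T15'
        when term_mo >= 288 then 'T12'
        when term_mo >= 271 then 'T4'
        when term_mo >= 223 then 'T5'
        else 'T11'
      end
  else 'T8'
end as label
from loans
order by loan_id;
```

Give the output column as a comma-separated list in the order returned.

loan_id=800: status='grace' → outer ELSE → T8
loan_id=801: status='paid' → inner[ELSE] → T6
loan_id=802: status='grace' → outer ELSE → T8
loan_id=803: status='paid' → inner[balance < 41422] → T9
loan_id=804: status='default' → inner[ELSE] → T11
loan_id=805: status='default' → inner[ELSE] → T11
loan_id=806: status='late' → outer ELSE → T8
loan_id=807: status='current' → outer ELSE → T8
loan_id=808: status='default' → inner[ELSE] → T11

T8, T6, T8, T9, T11, T11, T8, T8, T11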